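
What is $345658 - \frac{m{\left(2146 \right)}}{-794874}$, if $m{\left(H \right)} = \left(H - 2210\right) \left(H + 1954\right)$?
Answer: $\frac{137377147346}{397437} \approx 3.4566 \cdot 10^{5}$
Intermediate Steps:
$m{\left(H \right)} = \left(-2210 + H\right) \left(1954 + H\right)$
$345658 - \frac{m{\left(2146 \right)}}{-794874} = 345658 - \frac{-4318340 + 2146^{2} - 549376}{-794874} = 345658 - \left(-4318340 + 4605316 - 549376\right) \left(- \frac{1}{794874}\right) = 345658 - \left(-262400\right) \left(- \frac{1}{794874}\right) = 345658 - \frac{131200}{397437} = \frac{137377147346}{397437}$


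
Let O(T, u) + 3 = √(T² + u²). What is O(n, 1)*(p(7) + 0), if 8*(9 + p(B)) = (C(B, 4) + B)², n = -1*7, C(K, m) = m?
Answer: -147/8 + 245*√2/8 ≈ 24.935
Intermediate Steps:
n = -7
O(T, u) = -3 + √(T² + u²)
p(B) = -9 + (4 + B)²/8
O(n, 1)*(p(7) + 0) = (-3 + √((-7)² + 1²))*((-9 + (4 + 7)²/8) + 0) = (-3 + √(49 + 1))*((-9 + (⅛)*11²) + 0) = (-3 + √50)*((-9 + (⅛)*121) + 0) = (-3 + 5*√2)*((-9 + 121/8) + 0) = (-3 + 5*√2)*(49/8 + 0) = (-3 + 5*√2)*(49/8) = -147/8 + 245*√2/8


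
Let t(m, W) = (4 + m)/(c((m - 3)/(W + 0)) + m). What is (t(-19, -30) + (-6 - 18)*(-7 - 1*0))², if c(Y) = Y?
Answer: 2139710049/75076 ≈ 28501.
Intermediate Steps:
t(m, W) = (4 + m)/(m + (-3 + m)/W) (t(m, W) = (4 + m)/((m - 3)/(W + 0) + m) = (4 + m)/((-3 + m)/W + m) = (4 + m)/(m + (-3 + m)/W))
(t(-19, -30) + (-6 - 18)*(-7 - 1*0))² = (-30*(4 - 19)/(-3 - 19 - 30*(-19)) + (-6 - 18)*(-7 - 1*0))² = (-30*(-15)/(-3 - 19 + 570) - 24*(-7 + 0))² = (-30*(-15)/548 - 24*(-7))² = (-30*1/548*(-15) + 168)² = (225/274 + 168)² = (46257/274)² = 2139710049/75076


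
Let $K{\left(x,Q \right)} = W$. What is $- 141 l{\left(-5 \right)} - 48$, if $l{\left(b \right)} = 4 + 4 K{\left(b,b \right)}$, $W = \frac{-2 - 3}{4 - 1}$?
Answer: $328$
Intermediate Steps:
$W = - \frac{5}{3} \approx -1.6667$
$K{\left(x,Q \right)} = - \frac{5}{3}$
$l{\left(b \right)} = - \frac{8}{3}$ ($l{\left(b \right)} = 4 + 4 \left(- \frac{5}{3}\right) = 4 - \frac{20}{3} = - \frac{8}{3}$)
$- 141 l{\left(-5 \right)} - 48 = \left(-141\right) \left(- \frac{8}{3}\right) - 48 = 376 - 48 = 328$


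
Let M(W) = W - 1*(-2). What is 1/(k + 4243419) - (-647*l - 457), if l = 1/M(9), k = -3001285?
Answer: 7047868327/13663474 ≈ 515.82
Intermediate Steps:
M(W) = 2 + W (M(W) = W + 2 = 2 + W)
l = 1/11 (l = 1/(2 + 9) = 1/11 ≈ 0.090909)
1/(k + 4243419) - (-647*l - 457) = 1/(-3001285 + 4243419) - (-647*1/11 - 457) = 1/1242134 - (-647/11 - 457) = 1/1242134 - 1*(-5674/11) = 1/1242134 + 5674/11 = 7047868327/13663474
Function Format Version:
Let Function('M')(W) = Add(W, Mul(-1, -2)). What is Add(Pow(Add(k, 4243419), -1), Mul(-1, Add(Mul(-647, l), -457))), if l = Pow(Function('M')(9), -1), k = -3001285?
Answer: Rational(7047868327, 13663474) ≈ 515.82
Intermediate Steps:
Function('M')(W) = Add(2, W) (Function('M')(W) = Add(W, 2) = Add(2, W))
l = Rational(1, 11) (l = Pow(Add(2, 9), -1) = Pow(11, -1) = Rational(1, 11) ≈ 0.090909)
Add(Pow(Add(k, 4243419), -1), Mul(-1, Add(Mul(-647, l), -457))) = Add(Pow(Add(-3001285, 4243419), -1), Mul(-1, Add(Mul(-647, Rational(1, 11)), -457))) = Add(Pow(1242134, -1), Mul(-1, Add(Rational(-647, 11), -457))) = Add(Rational(1, 1242134), Mul(-1, Rational(-5674, 11))) = Add(Rational(1, 1242134), Rational(5674, 11)) = Rational(7047868327, 13663474)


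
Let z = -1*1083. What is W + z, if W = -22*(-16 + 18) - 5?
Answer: -1132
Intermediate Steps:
z = -1083
W = -49 (W = -22*2 - 5 = -44 - 5 = -49)
W + z = -49 - 1083 = -1132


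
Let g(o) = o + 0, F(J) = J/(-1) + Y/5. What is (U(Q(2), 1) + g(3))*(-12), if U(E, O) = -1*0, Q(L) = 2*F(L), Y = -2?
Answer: -36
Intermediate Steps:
F(J) = -⅖ - J (F(J) = J/(-1) - 2/5 = J*(-1) - 2*⅕ = -J - ⅖ = -⅖ - J)
g(o) = o
Q(L) = -⅘ - 2*L (Q(L) = 2*(-⅖ - L) = -⅘ - 2*L)
U(E, O) = 0
(U(Q(2), 1) + g(3))*(-12) = (0 + 3)*(-12) = 3*(-12) = -36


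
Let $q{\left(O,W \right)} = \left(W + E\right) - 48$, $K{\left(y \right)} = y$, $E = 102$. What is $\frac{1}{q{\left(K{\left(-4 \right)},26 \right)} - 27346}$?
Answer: $- \frac{1}{27266} \approx -3.6676 \cdot 10^{-5}$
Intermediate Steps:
$q{\left(O,W \right)} = 54 + W$ ($q{\left(O,W \right)} = \left(W + 102\right) - 48 = \left(102 + W\right) - 48 = 54 + W$)
$\frac{1}{q{\left(K{\left(-4 \right)},26 \right)} - 27346} = \frac{1}{\left(54 + 26\right) - 27346} = \frac{1}{80 - 27346} = \frac{1}{-27266} = - \frac{1}{27266}$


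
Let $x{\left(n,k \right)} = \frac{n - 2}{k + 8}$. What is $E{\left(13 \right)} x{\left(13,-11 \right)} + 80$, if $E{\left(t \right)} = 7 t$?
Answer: $- \frac{761}{3} \approx -253.67$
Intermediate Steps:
$x{\left(n,k \right)} = \frac{-2 + n}{8 + k}$
$E{\left(13 \right)} x{\left(13,-11 \right)} + 80 = 7 \cdot 13 \frac{-2 + 13}{8 - 11} + 80 = 91 \frac{1}{-3} \cdot 11 + 80 = 91 \left(\left(- \frac{1}{3}\right) 11\right) + 80 = 91 \left(- \frac{11}{3}\right) + 80 = - \frac{1001}{3} + 80 = - \frac{761}{3}$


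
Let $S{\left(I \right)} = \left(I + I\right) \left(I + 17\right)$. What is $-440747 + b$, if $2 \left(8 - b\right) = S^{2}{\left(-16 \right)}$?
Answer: $-441251$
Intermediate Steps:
$S{\left(I \right)} = 2 I \left(17 + I\right)$
$b = -504$ ($b = 8 - \frac{\left(2 \left(-16\right) \left(17 - 16\right)\right)^{2}}{2} = 8 - \frac{\left(2 \left(-16\right) 1\right)^{2}}{2} = 8 - \frac{\left(-32\right)^{2}}{2} = 8 - 512 = -504$)
$-440747 + b = -440747 - 504 = -441251$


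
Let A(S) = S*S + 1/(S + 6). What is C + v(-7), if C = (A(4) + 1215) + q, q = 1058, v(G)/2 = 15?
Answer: 23191/10 ≈ 2319.1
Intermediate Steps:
v(G) = 30 (v(G) = 2*15 = 30)
A(S) = S**2 + 1/(6 + S)
C = 22891/10 (C = ((1 + 4**3 + 6*4**2)/(6 + 4) + 1215) + 1058 = ((1 + 64 + 6*16)/10 + 1215) + 1058 = ((1 + 64 + 96)/10 + 1215) + 1058 = ((1/10)*161 + 1215) + 1058 = (161/10 + 1215) + 1058 = 12311/10 + 1058 = 22891/10 ≈ 2289.1)
C + v(-7) = 22891/10 + 30 = 23191/10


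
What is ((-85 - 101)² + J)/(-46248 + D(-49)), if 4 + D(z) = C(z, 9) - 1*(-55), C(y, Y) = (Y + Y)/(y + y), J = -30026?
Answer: -111965/1131831 ≈ -0.098924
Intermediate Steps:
C(y, Y) = Y/y (C(y, Y) = (2*Y)/((2*y)) = (2*Y)*(1/(2*y)) = Y/y)
D(z) = 51 + 9/z (D(z) = -4 + (9/z - 1*(-55)) = -4 + (9/z + 55) = -4 + (55 + 9/z) = 51 + 9/z)
((-85 - 101)² + J)/(-46248 + D(-49)) = ((-85 - 101)² - 30026)/(-46248 + (51 + 9/(-49))) = ((-186)² - 30026)/(-46248 + (51 + 9*(-1/49))) = (34596 - 30026)/(-46248 + (51 - 9/49)) = 4570/(-46248 + 2490/49) = 4570/(-2263662/49) = 4570*(-49/2263662) = -111965/1131831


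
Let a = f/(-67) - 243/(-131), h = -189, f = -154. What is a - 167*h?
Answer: 277064906/8777 ≈ 31567.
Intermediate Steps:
a = 36455/8777 (a = -154/(-67) - 243/(-131) = -154*(-1/67) - 243*(-1/131) = 154/67 + 243/131 = 36455/8777 ≈ 4.1535)
a - 167*h = 36455/8777 - 167*(-189) = 36455/8777 + 31563 = 277064906/8777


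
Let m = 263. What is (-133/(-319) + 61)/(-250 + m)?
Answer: 19592/4147 ≈ 4.7244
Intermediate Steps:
(-133/(-319) + 61)/(-250 + m) = (-133/(-319) + 61)/(-250 + 263) = (-133*(-1/319) + 61)/13 = (133/319 + 61)*(1/13) = (19592/319)*(1/13) = 19592/4147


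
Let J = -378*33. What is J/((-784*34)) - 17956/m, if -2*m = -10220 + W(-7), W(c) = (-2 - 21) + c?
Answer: -29621849/9758000 ≈ -3.0356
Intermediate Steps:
W(c) = -23 + c
J = -12474
m = 5125 (m = -(-10220 + (-23 - 7))/2 = -(-10220 - 30)/2 = -1/2*(-10250) = 5125)
J/((-784*34)) - 17956/m = -12474/((-784*34)) - 17956/5125 = -12474/(-26656) - 17956*1/5125 = -12474*(-1/26656) - 17956/5125 = 891/1904 - 17956/5125 = -29621849/9758000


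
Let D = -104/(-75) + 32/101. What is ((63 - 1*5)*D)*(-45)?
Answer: -2245296/505 ≈ -4446.1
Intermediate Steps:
D = 12904/7575 (D = -104*(-1/75) + 32*(1/101) = 104/75 + 32/101 = 12904/7575 ≈ 1.7035)
((63 - 1*5)*D)*(-45) = ((63 - 1*5)*(12904/7575))*(-45) = ((63 - 5)*(12904/7575))*(-45) = (58*(12904/7575))*(-45) = (748432/7575)*(-45) = -2245296/505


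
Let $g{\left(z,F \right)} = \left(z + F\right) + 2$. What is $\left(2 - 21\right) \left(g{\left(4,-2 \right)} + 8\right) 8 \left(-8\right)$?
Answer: $14592$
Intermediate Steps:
$g{\left(z,F \right)} = 2 + F + z$ ($g{\left(z,F \right)} = \left(F + z\right) + 2 = 2 + F + z$)
$\left(2 - 21\right) \left(g{\left(4,-2 \right)} + 8\right) 8 \left(-8\right) = \left(2 - 21\right) \left(\left(2 - 2 + 4\right) + 8\right) 8 \left(-8\right) = - 19 \left(4 + 8\right) 8 \left(-8\right) = \left(-19\right) 12 \cdot 8 \left(-8\right) = \left(-228\right) 8 \left(-8\right) = \left(-1824\right) \left(-8\right) = 14592$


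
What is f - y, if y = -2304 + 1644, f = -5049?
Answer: -4389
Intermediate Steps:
y = -660
f - y = -5049 - 1*(-660) = -5049 + 660 = -4389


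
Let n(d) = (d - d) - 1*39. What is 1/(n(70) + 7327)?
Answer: 1/7288 ≈ 0.00013721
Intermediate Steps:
n(d) = -39 (n(d) = 0 - 39 = -39)
1/(n(70) + 7327) = 1/(-39 + 7327) = 1/7288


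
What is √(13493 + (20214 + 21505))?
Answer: 2*√13803 ≈ 234.97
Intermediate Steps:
√(13493 + (20214 + 21505)) = √(13493 + 41719) = √55212 = 2*√13803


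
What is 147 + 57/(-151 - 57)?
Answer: 30519/208 ≈ 146.73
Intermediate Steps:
147 + 57/(-151 - 57) = 147 + 57/(-208) = 147 + 57*(-1/208) = 147 - 57/208 = 30519/208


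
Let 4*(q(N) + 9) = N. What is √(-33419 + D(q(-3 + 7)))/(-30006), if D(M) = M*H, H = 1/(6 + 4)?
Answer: -I*√835495/150030 ≈ -0.0060925*I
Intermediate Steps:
q(N) = -9 + N/4
H = ⅒ (H = 1/10 = ⅒ ≈ 0.10000)
D(M) = M/10 (D(M) = M*(⅒) = M/10)
√(-33419 + D(q(-3 + 7)))/(-30006) = √(-33419 + (-9 + (-3 + 7)/4)/10)/(-30006) = √(-33419 + (-9 + (¼)*4)/10)*(-1/30006) = √(-33419 + (-9 + 1)/10)*(-1/30006) = √(-33419 + (⅒)*(-8))*(-1/30006) = √(-33419 - ⅘)*(-1/30006) = √(-167099/5)*(-1/30006) = (I*√835495/5)*(-1/30006) = -I*√835495/150030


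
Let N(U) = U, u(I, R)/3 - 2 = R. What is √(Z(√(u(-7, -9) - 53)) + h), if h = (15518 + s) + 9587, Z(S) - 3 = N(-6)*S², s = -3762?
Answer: √21790 ≈ 147.61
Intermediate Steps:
u(I, R) = 6 + 3*R
Z(S) = 3 - 6*S²
h = 21343 (h = (15518 - 3762) + 9587 = 11756 + 9587 = 21343)
√(Z(√(u(-7, -9) - 53)) + h) = √((3 - (-282 - 162)) + 21343) = √((3 - 6*(√((6 - 27) - 53))²) + 21343) = √((3 - 6*(√(-21 - 53))²) + 21343) = √((3 - 6*(√(-74))²) + 21343) = √((3 - 6*(I*√74)²) + 21343) = √((3 - 6*(-74)) + 21343) = √((3 + 444) + 21343) = √(447 + 21343) = √21790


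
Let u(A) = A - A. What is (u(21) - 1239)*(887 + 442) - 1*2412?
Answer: -1649043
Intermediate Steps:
u(A) = 0
(u(21) - 1239)*(887 + 442) - 1*2412 = (0 - 1239)*(887 + 442) - 1*2412 = -1239*1329 - 2412 = -1646631 - 2412 = -1649043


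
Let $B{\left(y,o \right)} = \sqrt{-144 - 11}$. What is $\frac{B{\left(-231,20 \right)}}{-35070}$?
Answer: $- \frac{i \sqrt{155}}{35070} \approx - 0.000355 i$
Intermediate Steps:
$B{\left(y,o \right)} = i \sqrt{155}$ ($B{\left(y,o \right)} = \sqrt{-155} = i \sqrt{155}$)
$\frac{B{\left(-231,20 \right)}}{-35070} = \frac{i \sqrt{155}}{-35070} = i \sqrt{155} \left(- \frac{1}{35070}\right) = - \frac{i \sqrt{155}}{35070}$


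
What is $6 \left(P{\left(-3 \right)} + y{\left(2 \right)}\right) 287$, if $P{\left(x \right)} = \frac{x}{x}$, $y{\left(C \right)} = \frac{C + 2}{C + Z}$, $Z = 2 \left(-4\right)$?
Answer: $574$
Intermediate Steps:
$Z = -8$
$y{\left(C \right)} = \frac{2 + C}{-8 + C}$ ($y{\left(C \right)} = \frac{C + 2}{C - 8} = \frac{2 + C}{-8 + C}$)
$P{\left(x \right)} = 1$
$6 \left(P{\left(-3 \right)} + y{\left(2 \right)}\right) 287 = 6 \left(1 + \frac{2 + 2}{-8 + 2}\right) 287 = 6 \left(1 + \frac{1}{-6} \cdot 4\right) 287 = 6 \left(1 - \frac{2}{3}\right) 287 = 6 \cdot \frac{1}{3} \cdot 287 = 2 \cdot 287 = 574$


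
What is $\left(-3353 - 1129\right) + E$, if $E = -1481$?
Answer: $-5963$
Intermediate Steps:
$\left(-3353 - 1129\right) + E = \left(-3353 - 1129\right) - 1481 = -4482 - 1481 = -5963$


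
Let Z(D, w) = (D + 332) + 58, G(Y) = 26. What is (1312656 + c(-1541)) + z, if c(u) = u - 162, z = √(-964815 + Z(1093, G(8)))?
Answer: 1310953 + 2*I*√240833 ≈ 1.311e+6 + 981.5*I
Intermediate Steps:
Z(D, w) = 390 + D (Z(D, w) = (332 + D) + 58 = 390 + D)
z = 2*I*√240833 (z = √(-964815 + (390 + 1093)) = √(-964815 + 1483) = √(-963332) = 2*I*√240833 ≈ 981.5*I)
c(u) = -162 + u
(1312656 + c(-1541)) + z = (1312656 + (-162 - 1541)) + 2*I*√240833 = (1312656 - 1703) + 2*I*√240833 = 1310953 + 2*I*√240833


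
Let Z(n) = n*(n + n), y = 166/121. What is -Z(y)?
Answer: -55112/14641 ≈ -3.7642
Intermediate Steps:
y = 166/121 (y = 166*(1/121) = 166/121 ≈ 1.3719)
Z(n) = 2*n² (Z(n) = n*(2*n) = 2*n²)
-Z(y) = -2*(166/121)² = -2*27556/14641 = -1*55112/14641 = -55112/14641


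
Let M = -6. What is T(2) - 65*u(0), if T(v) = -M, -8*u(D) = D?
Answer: 6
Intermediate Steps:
u(D) = -D/8
T(v) = 6 (T(v) = -1*(-6) = 6)
T(2) - 65*u(0) = 6 - (-65)*0/8 = 6 - 65*0 = 6 + 0 = 6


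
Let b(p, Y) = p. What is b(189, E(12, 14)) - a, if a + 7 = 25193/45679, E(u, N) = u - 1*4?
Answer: 8927891/45679 ≈ 195.45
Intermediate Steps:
E(u, N) = -4 + u (E(u, N) = u - 4 = -4 + u)
a = -294560/45679 (a = -7 + 25193/45679 = -294560/45679 ≈ -6.4485)
b(189, E(12, 14)) - a = 189 - 1*(-294560/45679) = 189 + 294560/45679 = 8927891/45679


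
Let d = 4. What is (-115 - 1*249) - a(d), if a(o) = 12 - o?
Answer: -372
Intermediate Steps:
(-115 - 1*249) - a(d) = (-115 - 1*249) - (12 - 1*4) = (-115 - 249) - (12 - 4) = -364 - 1*8 = -364 - 8 = -372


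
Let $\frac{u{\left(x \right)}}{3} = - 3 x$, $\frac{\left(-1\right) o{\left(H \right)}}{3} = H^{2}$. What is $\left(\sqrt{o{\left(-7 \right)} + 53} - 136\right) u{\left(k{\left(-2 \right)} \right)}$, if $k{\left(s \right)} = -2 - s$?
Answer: $0$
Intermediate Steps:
$o{\left(H \right)} = - 3 H^{2}$
$u{\left(x \right)} = - 9 x$ ($u{\left(x \right)} = 3 \left(- 3 x\right) = - 9 x$)
$\left(\sqrt{o{\left(-7 \right)} + 53} - 136\right) u{\left(k{\left(-2 \right)} \right)} = \left(\sqrt{- 3 \left(-7\right)^{2} + 53} - 136\right) \left(- 9 \left(-2 - -2\right)\right) = \left(\sqrt{\left(-3\right) 49 + 53} - 136\right) \left(- 9 \left(-2 + 2\right)\right) = \left(\sqrt{-147 + 53} - 136\right) \left(\left(-9\right) 0\right) = \left(\sqrt{-94} - 136\right) 0 = \left(i \sqrt{94} - 136\right) 0 = \left(-136 + i \sqrt{94}\right) 0 = 0$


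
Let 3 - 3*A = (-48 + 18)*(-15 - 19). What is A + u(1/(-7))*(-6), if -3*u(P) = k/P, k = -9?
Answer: -213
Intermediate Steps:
u(P) = 3/P (u(P) = -(-3)/P = 3/P)
A = -339 (A = 1 - (-48 + 18)*(-15 - 19)/3 = 1 - (-10)*(-34) = 1 - ⅓*1020 = 1 - 340 = -339)
A + u(1/(-7))*(-6) = -339 + (3/((1/(-7))))*(-6) = -339 + (3/((1*(-⅐))))*(-6) = -339 + (3/(-⅐))*(-6) = -339 + (3*(-7))*(-6) = -339 - 21*(-6) = -339 + 126 = -213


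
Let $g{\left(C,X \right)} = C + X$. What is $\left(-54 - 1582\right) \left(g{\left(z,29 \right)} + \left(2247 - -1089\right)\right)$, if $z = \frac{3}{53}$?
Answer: $- \frac{291777328}{53} \approx -5.5052 \cdot 10^{6}$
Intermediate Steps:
$z = \frac{3}{53}$ ($z = 3 \cdot \frac{1}{53} = \frac{3}{53} \approx 0.056604$)
$\left(-54 - 1582\right) \left(g{\left(z,29 \right)} + \left(2247 - -1089\right)\right) = \left(-54 - 1582\right) \left(\left(\frac{3}{53} + 29\right) + \left(2247 - -1089\right)\right) = - 1636 \left(\frac{1540}{53} + \left(2247 + 1089\right)\right) = - 1636 \left(\frac{1540}{53} + 3336\right) = \left(-1636\right) \frac{178348}{53} = - \frac{291777328}{53}$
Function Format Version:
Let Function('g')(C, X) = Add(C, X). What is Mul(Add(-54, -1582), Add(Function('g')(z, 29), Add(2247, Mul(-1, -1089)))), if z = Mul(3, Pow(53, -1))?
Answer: Rational(-291777328, 53) ≈ -5.5052e+6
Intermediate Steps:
z = Rational(3, 53) (z = Mul(3, Rational(1, 53)) = Rational(3, 53) ≈ 0.056604)
Mul(Add(-54, -1582), Add(Function('g')(z, 29), Add(2247, Mul(-1, -1089)))) = Mul(Add(-54, -1582), Add(Add(Rational(3, 53), 29), Add(2247, Mul(-1, -1089)))) = Mul(-1636, Add(Rational(1540, 53), Add(2247, 1089))) = Mul(-1636, Add(Rational(1540, 53), 3336)) = Mul(-1636, Rational(178348, 53)) = Rational(-291777328, 53)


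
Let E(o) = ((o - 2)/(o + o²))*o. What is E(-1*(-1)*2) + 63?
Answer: 63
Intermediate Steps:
E(o) = o*(-2 + o)/(o + o²) (E(o) = ((-2 + o)/(o + o²))*o = o*(-2 + o)/(o + o²))
E(-1*(-1)*2) + 63 = (-2 - 1*(-1)*2)/(1 - 1*(-1)*2) + 63 = (-2 + 1*2)/(1 + 1*2) + 63 = (-2 + 2)/(1 + 2) + 63 = 0/3 + 63 = (⅓)*0 + 63 = 0 + 63 = 63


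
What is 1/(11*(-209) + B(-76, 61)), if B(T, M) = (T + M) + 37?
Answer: -1/2277 ≈ -0.00043917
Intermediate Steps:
B(T, M) = 37 + M + T (B(T, M) = (M + T) + 37 = 37 + M + T)
1/(11*(-209) + B(-76, 61)) = 1/(11*(-209) + (37 + 61 - 76)) = 1/(-2299 + 22) = 1/(-2277) = -1/2277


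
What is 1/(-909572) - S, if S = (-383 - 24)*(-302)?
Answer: -111799132809/909572 ≈ -1.2291e+5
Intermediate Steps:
S = 122914 (S = -407*(-302) = 122914)
1/(-909572) - S = 1/(-909572) - 1*122914 = -1/909572 - 122914 = -111799132809/909572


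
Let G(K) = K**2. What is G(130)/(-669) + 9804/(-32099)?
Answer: -549031976/21474231 ≈ -25.567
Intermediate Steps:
G(130)/(-669) + 9804/(-32099) = 130**2/(-669) + 9804/(-32099) = 16900*(-1/669) + 9804*(-1/32099) = -16900/669 - 9804/32099 = -549031976/21474231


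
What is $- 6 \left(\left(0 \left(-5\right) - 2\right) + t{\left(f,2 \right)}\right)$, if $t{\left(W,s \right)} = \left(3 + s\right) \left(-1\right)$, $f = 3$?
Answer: $42$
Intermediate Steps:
$t{\left(W,s \right)} = -3 - s$
$- 6 \left(\left(0 \left(-5\right) - 2\right) + t{\left(f,2 \right)}\right) = - 6 \left(\left(0 \left(-5\right) - 2\right) - 5\right) = - 6 \left(\left(0 - 2\right) - 5\right) = - 6 \left(-2 - 5\right) = \left(-6\right) \left(-7\right) = 42$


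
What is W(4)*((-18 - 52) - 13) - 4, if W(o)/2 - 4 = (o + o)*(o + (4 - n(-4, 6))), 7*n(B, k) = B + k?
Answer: -76388/7 ≈ -10913.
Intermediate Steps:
n(B, k) = B/7 + k/7 (n(B, k) = (B + k)/7 = B/7 + k/7)
W(o) = 8 + 4*o*(26/7 + o) (W(o) = 8 + 2*((o + o)*(o + (4 - ((⅐)*(-4) + (⅐)*6)))) = 8 + 2*((2*o)*(o + (4 - (-4/7 + 6/7)))) = 8 + 2*((2*o)*(o + (4 - 1*2/7))) = 8 + 2*((2*o)*(o + (4 - 2/7))) = 8 + 2*((2*o)*(o + 26/7)) = 8 + 2*((2*o)*(26/7 + o)) = 8 + 2*(2*o*(26/7 + o)) = 8 + 4*o*(26/7 + o))
W(4)*((-18 - 52) - 13) - 4 = (8 + 4*4² + (104/7)*4)*((-18 - 52) - 13) - 4 = (8 + 4*16 + 416/7)*(-70 - 13) - 4 = (8 + 64 + 416/7)*(-83) - 4 = (920/7)*(-83) - 4 = -76360/7 - 4 = -76388/7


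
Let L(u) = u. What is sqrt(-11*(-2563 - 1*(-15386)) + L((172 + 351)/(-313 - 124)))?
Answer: 2*I*sqrt(6734244727)/437 ≈ 375.57*I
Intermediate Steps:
sqrt(-11*(-2563 - 1*(-15386)) + L((172 + 351)/(-313 - 124))) = sqrt(-11*(-2563 - 1*(-15386)) + (172 + 351)/(-313 - 124)) = sqrt(-11*(-2563 + 15386) + 523/(-437)) = sqrt(-11*12823 + 523*(-1/437)) = sqrt(-141053 - 523/437) = sqrt(-61640684/437) = 2*I*sqrt(6734244727)/437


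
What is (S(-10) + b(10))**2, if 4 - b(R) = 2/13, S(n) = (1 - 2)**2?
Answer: 3969/169 ≈ 23.485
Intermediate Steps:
S(n) = 1 (S(n) = (-1)**2 = 1)
b(R) = 50/13 (b(R) = 4 - 2/13 = 50/13)
(S(-10) + b(10))**2 = (1 + 50/13)**2 = (63/13)**2 = 3969/169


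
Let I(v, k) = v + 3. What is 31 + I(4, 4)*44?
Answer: 339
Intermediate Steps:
I(v, k) = 3 + v
31 + I(4, 4)*44 = 31 + (3 + 4)*44 = 31 + 7*44 = 31 + 308 = 339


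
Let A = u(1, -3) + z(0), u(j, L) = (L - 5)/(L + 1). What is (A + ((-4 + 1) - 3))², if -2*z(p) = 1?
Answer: 25/4 ≈ 6.2500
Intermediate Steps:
z(p) = -½ (z(p) = -½*1 = -½)
u(j, L) = (-5 + L)/(1 + L)
A = 7/2 (A = (-5 - 3)/(1 - 3) - ½ = -8/(-2) - ½ = -½*(-8) - ½ = 4 - ½ = 7/2 ≈ 3.5000)
(A + ((-4 + 1) - 3))² = (7/2 + ((-4 + 1) - 3))² = (7/2 + (-3 - 3))² = (7/2 - 6)² = (-5/2)² = 25/4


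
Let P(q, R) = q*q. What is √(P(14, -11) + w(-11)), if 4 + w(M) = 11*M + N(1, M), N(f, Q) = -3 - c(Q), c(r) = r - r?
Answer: 2*√17 ≈ 8.2462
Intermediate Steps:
c(r) = 0
N(f, Q) = -3 (N(f, Q) = -3 - 1*0 = -3 + 0 = -3)
P(q, R) = q²
w(M) = -7 + 11*M (w(M) = -4 + (11*M - 3) = -4 + (-3 + 11*M) = -7 + 11*M)
√(P(14, -11) + w(-11)) = √(14² + (-7 + 11*(-11))) = √(196 + (-7 - 121)) = √(196 - 128) = √68 = 2*√17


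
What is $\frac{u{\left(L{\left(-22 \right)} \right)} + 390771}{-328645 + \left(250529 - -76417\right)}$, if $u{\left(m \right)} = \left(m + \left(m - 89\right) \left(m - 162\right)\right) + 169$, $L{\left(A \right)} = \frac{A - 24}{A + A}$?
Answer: $- \frac{196067301}{822316} \approx -238.43$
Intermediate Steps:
$L{\left(A \right)} = \frac{-24 + A}{2 A}$
$u{\left(m \right)} = 169 + m + \left(-162 + m\right) \left(-89 + m\right)$ ($u{\left(m \right)} = \left(m + \left(-89 + m\right) \left(-162 + m\right)\right) + 169 = \left(m + \left(-162 + m\right) \left(-89 + m\right)\right) + 169 = 169 + m + \left(-162 + m\right) \left(-89 + m\right)$)
$\frac{u{\left(L{\left(-22 \right)} \right)} + 390771}{-328645 + \left(250529 - -76417\right)} = \frac{\left(14587 + \left(\frac{-24 - 22}{2 \left(-22\right)}\right)^{2} - 250 \frac{-24 - 22}{2 \left(-22\right)}\right) + 390771}{-328645 + \left(250529 - -76417\right)} = \frac{\left(14587 + \left(\frac{1}{2} \left(- \frac{1}{22}\right) \left(-46\right)\right)^{2} - 250 \cdot \frac{1}{2} \left(- \frac{1}{22}\right) \left(-46\right)\right) + 390771}{-328645 + \left(250529 + 76417\right)} = \frac{\left(14587 + \left(\frac{23}{22}\right)^{2} - \frac{2875}{11}\right) + 390771}{-328645 + 326946} = \frac{\left(14587 + \frac{529}{484} - \frac{2875}{11}\right) + 390771}{-1699} = \left(\frac{6934137}{484} + 390771\right) \left(- \frac{1}{1699}\right) = \frac{196067301}{484} \left(- \frac{1}{1699}\right) = - \frac{196067301}{822316}$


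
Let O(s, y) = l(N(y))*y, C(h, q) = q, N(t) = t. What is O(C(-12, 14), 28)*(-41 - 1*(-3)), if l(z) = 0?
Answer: 0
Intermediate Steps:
O(s, y) = 0 (O(s, y) = 0*y = 0)
O(C(-12, 14), 28)*(-41 - 1*(-3)) = 0*(-41 - 1*(-3)) = 0*(-41 + 3) = 0*(-38) = 0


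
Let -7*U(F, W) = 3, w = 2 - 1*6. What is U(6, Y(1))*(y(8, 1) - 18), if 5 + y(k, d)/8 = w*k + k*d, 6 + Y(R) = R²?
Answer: 750/7 ≈ 107.14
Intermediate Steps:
w = -4 (w = 2 - 6 = -4)
Y(R) = -6 + R²
y(k, d) = -40 - 32*k + 8*d*k (y(k, d) = -40 + 8*(-4*k + k*d) = -40 + 8*(-4*k + d*k) = -40 + (-32*k + 8*d*k) = -40 - 32*k + 8*d*k)
U(F, W) = -3/7 (U(F, W) = -⅐*3 = -3/7)
U(6, Y(1))*(y(8, 1) - 18) = -3*((-40 - 32*8 + 8*1*8) - 18)/7 = -3*((-40 - 256 + 64) - 18)/7 = -3*(-232 - 18)/7 = -3/7*(-250) = 750/7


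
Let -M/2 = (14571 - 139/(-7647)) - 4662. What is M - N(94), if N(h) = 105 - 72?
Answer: -151800875/7647 ≈ -19851.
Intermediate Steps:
N(h) = 33
M = -151548524/7647 (M = -2*((14571 - 139/(-7647)) - 4662) = -2*((14571 - 139*(-1/7647)) - 4662) = -2*((14571 + 139/7647) - 4662) = -2*(111424576/7647 - 4662) = -2*75774262/7647 = -151548524/7647 ≈ -19818.)
M - N(94) = -151548524/7647 - 1*33 = -151548524/7647 - 33 = -151800875/7647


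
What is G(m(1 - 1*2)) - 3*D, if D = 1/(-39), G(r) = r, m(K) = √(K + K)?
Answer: 1/13 + I*√2 ≈ 0.076923 + 1.4142*I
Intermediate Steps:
m(K) = √2*√K (m(K) = √(2*K) = √2*√K)
D = -1/39 ≈ -0.025641
G(m(1 - 1*2)) - 3*D = √2*√(1 - 1*2) - 3*(-1/39) = √2*√(1 - 2) + 1/13 = √2*√(-1) + 1/13 = √2*I + 1/13 = I*√2 + 1/13 = 1/13 + I*√2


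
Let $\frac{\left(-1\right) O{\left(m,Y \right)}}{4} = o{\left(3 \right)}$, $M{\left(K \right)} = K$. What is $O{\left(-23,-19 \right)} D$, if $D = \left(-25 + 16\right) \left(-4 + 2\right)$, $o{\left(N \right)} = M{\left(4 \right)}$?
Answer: $-288$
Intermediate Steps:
$o{\left(N \right)} = 4$
$O{\left(m,Y \right)} = -16$ ($O{\left(m,Y \right)} = \left(-4\right) 4 = -16$)
$D = 18$ ($D = \left(-9\right) \left(-2\right) = 18$)
$O{\left(-23,-19 \right)} D = \left(-16\right) 18 = -288$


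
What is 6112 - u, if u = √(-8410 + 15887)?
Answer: 6112 - √7477 ≈ 6025.5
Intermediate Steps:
u = √7477 ≈ 86.470
6112 - u = 6112 - √7477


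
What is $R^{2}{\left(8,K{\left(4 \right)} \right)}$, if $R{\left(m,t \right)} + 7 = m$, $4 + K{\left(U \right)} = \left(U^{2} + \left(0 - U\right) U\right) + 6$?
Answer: $1$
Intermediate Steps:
$K{\left(U \right)} = 2$ ($K{\left(U \right)} = -4 + \left(\left(U^{2} + \left(0 - U\right) U\right) + 6\right) = -4 + \left(\left(U^{2} + - U U\right) + 6\right) = -4 + \left(\left(U^{2} - U^{2}\right) + 6\right) = -4 + \left(0 + 6\right) = -4 + 6 = 2$)
$R{\left(m,t \right)} = -7 + m$
$R^{2}{\left(8,K{\left(4 \right)} \right)} = \left(-7 + 8\right)^{2} = 1^{2} = 1$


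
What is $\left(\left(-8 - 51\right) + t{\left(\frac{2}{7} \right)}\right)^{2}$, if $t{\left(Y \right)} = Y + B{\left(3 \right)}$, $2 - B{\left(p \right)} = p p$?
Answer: $\frac{211600}{49} \approx 4318.4$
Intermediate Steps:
$B{\left(p \right)} = 2 - p^{2}$ ($B{\left(p \right)} = 2 - p p = 2 - p^{2}$)
$t{\left(Y \right)} = -7 + Y$ ($t{\left(Y \right)} = Y + \left(2 - 3^{2}\right) = Y + \left(2 - 9\right) = Y - 7 = -7 + Y$)
$\left(\left(-8 - 51\right) + t{\left(\frac{2}{7} \right)}\right)^{2} = \left(\left(-8 - 51\right) - \left(7 - \frac{2}{7}\right)\right)^{2} = \left(\left(-8 - 51\right) + \left(-7 + 2 \cdot \frac{1}{7}\right)\right)^{2} = \left(-59 + \left(-7 + \frac{2}{7}\right)\right)^{2} = \left(-59 - \frac{47}{7}\right)^{2} = \left(- \frac{460}{7}\right)^{2} = \frac{211600}{49}$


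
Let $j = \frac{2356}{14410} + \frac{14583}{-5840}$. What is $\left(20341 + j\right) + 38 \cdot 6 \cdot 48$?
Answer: $\frac{263257402201}{8415440} \approx 31283.0$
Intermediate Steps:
$j = - \frac{19638199}{8415440}$ ($j = 2356 \cdot \frac{1}{14410} + 14583 \left(- \frac{1}{5840}\right) = \frac{1178}{7205} - \frac{14583}{5840} = - \frac{19638199}{8415440} \approx -2.3336$)
$\left(20341 + j\right) + 38 \cdot 6 \cdot 48 = \left(20341 - \frac{19638199}{8415440}\right) + 38 \cdot 6 \cdot 48 = \frac{171158826841}{8415440} + 38 \cdot 288 = \frac{171158826841}{8415440} + 10944 = \frac{263257402201}{8415440}$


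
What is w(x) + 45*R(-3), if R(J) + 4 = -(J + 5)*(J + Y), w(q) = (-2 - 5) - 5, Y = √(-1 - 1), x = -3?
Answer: 78 - 90*I*√2 ≈ 78.0 - 127.28*I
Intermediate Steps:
Y = I*√2 (Y = √(-2) = I*√2 ≈ 1.4142*I)
w(q) = -12 (w(q) = -7 - 5 = -12)
R(J) = -4 - (5 + J)*(J + I*√2) (R(J) = -4 - (J + 5)*(J + I*√2) = -4 - (5 + J)*(J + I*√2))
w(x) + 45*R(-3) = -12 + 45*(-4 - 1*(-3)² - 5*(-3) - 5*I*√2 - 1*I*(-3)*√2) = -12 + 45*(-4 - 1*9 + 15 - 5*I*√2 + 3*I*√2) = -12 + 45*(-4 - 9 + 15 - 5*I*√2 + 3*I*√2) = -12 + 45*(2 - 2*I*√2) = -12 + (90 - 90*I*√2) = 78 - 90*I*√2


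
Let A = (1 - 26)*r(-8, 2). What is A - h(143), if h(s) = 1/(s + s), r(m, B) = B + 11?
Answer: -92951/286 ≈ -325.00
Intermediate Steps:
r(m, B) = 11 + B
h(s) = 1/(2*s)
A = -325 (A = (1 - 26)*(11 + 2) = -25*13 = -325)
A - h(143) = -325 - 1/(2*143) = -325 - 1*1/286 = -325 - 1/286 = -92951/286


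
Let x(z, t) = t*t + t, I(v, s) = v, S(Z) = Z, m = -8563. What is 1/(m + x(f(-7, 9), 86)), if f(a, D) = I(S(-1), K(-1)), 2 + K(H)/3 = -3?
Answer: -1/1081 ≈ -0.00092507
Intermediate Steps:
K(H) = -15 (K(H) = -6 + 3*(-3) = -6 - 9 = -15)
f(a, D) = -1
x(z, t) = t + t² (x(z, t) = t² + t = t + t²)
1/(m + x(f(-7, 9), 86)) = 1/(-8563 + 86*(1 + 86)) = 1/(-8563 + 86*87) = 1/(-8563 + 7482) = 1/(-1081) = -1/1081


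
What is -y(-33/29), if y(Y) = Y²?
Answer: -1089/841 ≈ -1.2949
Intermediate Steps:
-y(-33/29) = -(-33/29)² = -1*1089/841 = -1089/841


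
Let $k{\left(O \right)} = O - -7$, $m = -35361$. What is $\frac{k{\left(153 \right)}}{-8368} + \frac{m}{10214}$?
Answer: $- \frac{18595943}{5341922} \approx -3.4811$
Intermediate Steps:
$k{\left(O \right)} = 7 + O$ ($k{\left(O \right)} = O + 7 = 7 + O$)
$\frac{k{\left(153 \right)}}{-8368} + \frac{m}{10214} = \frac{7 + 153}{-8368} - \frac{35361}{10214} = 160 \left(- \frac{1}{8368}\right) - \frac{35361}{10214} = - \frac{10}{523} - \frac{35361}{10214} = - \frac{18595943}{5341922}$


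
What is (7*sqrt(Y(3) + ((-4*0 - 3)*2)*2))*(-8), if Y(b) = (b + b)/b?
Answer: -56*I*sqrt(10) ≈ -177.09*I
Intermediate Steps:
Y(b) = 2 (Y(b) = (2*b)/b = 2)
(7*sqrt(Y(3) + ((-4*0 - 3)*2)*2))*(-8) = (7*sqrt(2 + ((-4*0 - 3)*2)*2))*(-8) = (7*sqrt(2 + ((0 - 3)*2)*2))*(-8) = (7*sqrt(2 - 3*2*2))*(-8) = (7*sqrt(2 - 6*2))*(-8) = (7*sqrt(2 - 12))*(-8) = (7*sqrt(-10))*(-8) = (7*(I*sqrt(10)))*(-8) = (7*I*sqrt(10))*(-8) = -56*I*sqrt(10)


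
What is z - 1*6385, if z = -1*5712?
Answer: -12097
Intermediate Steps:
z = -5712
z - 1*6385 = -5712 - 1*6385 = -5712 - 6385 = -12097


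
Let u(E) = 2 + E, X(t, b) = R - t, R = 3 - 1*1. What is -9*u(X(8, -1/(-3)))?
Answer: 36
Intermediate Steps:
R = 2 (R = 3 - 1 = 2)
X(t, b) = 2 - t
-9*u(X(8, -1/(-3))) = -9*(2 + (2 - 1*8)) = -9*(2 + (2 - 8)) = -9*(2 - 6) = -9*(-4) = 36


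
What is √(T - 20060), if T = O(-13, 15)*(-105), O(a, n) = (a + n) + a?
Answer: I*√18905 ≈ 137.5*I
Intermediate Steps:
O(a, n) = n + 2*a
T = 1155 (T = (15 + 2*(-13))*(-105) = (15 - 26)*(-105) = -11*(-105) = 1155)
√(T - 20060) = √(1155 - 20060) = √(-18905) = I*√18905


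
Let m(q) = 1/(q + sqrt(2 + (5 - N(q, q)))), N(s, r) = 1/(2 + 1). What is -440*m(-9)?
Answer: 11880/223 + 880*sqrt(15)/223 ≈ 68.557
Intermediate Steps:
N(s, r) = 1/3
m(q) = 1/(q + 2*sqrt(15)/3) (m(q) = 1/(q + sqrt(2 + (5 - 1*1/3))) = 1/(q + sqrt(2 + (5 - 1/3))) = 1/(q + sqrt(2 + 14/3)) = 1/(q + sqrt(20/3)) = 1/(q + 2*sqrt(15)/3))
-440*m(-9) = -1320/(2*sqrt(15) + 3*(-9)) = -1320/(2*sqrt(15) - 27) = -1320/(-27 + 2*sqrt(15))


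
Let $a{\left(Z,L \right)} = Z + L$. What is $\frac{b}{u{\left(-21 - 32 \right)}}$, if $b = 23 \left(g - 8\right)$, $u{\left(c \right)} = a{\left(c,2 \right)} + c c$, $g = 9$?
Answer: $\frac{23}{2758} \approx 0.0083394$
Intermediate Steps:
$a{\left(Z,L \right)} = L + Z$
$u{\left(c \right)} = 2 + c + c^{2}$ ($u{\left(c \right)} = \left(2 + c\right) + c c = \left(2 + c\right) + c^{2} = 2 + c + c^{2}$)
$b = 23$ ($b = 23 \left(9 - 8\right) = 23 \cdot 1 = 23$)
$\frac{b}{u{\left(-21 - 32 \right)}} = \frac{23}{2 - 53 + \left(-21 - 32\right)^{2}} = \frac{23}{2 - 53 + \left(-53\right)^{2}} = \frac{23}{2 - 53 + 2809} = \frac{23}{2758}$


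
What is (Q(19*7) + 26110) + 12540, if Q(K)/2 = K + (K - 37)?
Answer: 39108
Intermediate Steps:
Q(K) = -74 + 4*K (Q(K) = 2*(K + (K - 37)) = 2*(K + (-37 + K)) = 2*(-37 + 2*K) = -74 + 4*K)
(Q(19*7) + 26110) + 12540 = ((-74 + 4*(19*7)) + 26110) + 12540 = ((-74 + 4*133) + 26110) + 12540 = ((-74 + 532) + 26110) + 12540 = (458 + 26110) + 12540 = 26568 + 12540 = 39108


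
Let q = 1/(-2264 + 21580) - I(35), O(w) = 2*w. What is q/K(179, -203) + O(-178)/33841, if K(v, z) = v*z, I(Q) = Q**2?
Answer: 550877857107/23752506934772 ≈ 0.023192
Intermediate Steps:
q = -23662099/19316 (q = 1/(-2264 + 21580) - 1*35**2 = 1/19316 - 1*1225 = 1/19316 - 1225 = -23662099/19316 ≈ -1225.0)
q/K(179, -203) + O(-178)/33841 = -23662099/(19316*(179*(-203))) + (2*(-178))/33841 = -23662099/19316/(-36337) - 356*1/33841 = -23662099/19316*(-1/36337) - 356/33841 = 23662099/701885492 - 356/33841 = 550877857107/23752506934772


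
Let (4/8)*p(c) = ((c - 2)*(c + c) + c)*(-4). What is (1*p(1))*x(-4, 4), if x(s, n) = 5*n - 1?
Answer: 152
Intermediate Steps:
x(s, n) = -1 + 5*n
p(c) = -8*c - 16*c*(-2 + c) (p(c) = 2*(((c - 2)*(c + c) + c)*(-4)) = 2*(((-2 + c)*(2*c) + c)*(-4)) = 2*((2*c*(-2 + c) + c)*(-4)) = 2*((c + 2*c*(-2 + c))*(-4)) = 2*(-4*c - 8*c*(-2 + c)) = -8*c - 16*c*(-2 + c))
(1*p(1))*x(-4, 4) = (1*(8*1*(3 - 2*1)))*(-1 + 5*4) = (1*(8*1*(3 - 2)))*(-1 + 20) = (1*(8*1*1))*19 = (1*8)*19 = 8*19 = 152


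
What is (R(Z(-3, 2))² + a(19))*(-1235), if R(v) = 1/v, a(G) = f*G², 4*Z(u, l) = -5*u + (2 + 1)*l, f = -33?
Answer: 6488216995/441 ≈ 1.4713e+7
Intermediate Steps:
Z(u, l) = -5*u/4 + 3*l/4 (Z(u, l) = (-5*u + (2 + 1)*l)/4 = (-5*u + 3*l)/4 = -5*u/4 + 3*l/4)
a(G) = -33*G²
(R(Z(-3, 2))² + a(19))*(-1235) = ((1/(-5/4*(-3) + (¾)*2))² - 33*19²)*(-1235) = ((1/(15/4 + 3/2))² - 33*361)*(-1235) = ((1/(21/4))² - 11913)*(-1235) = ((4/21)² - 11913)*(-1235) = (16/441 - 11913)*(-1235) = -5253617/441*(-1235) = 6488216995/441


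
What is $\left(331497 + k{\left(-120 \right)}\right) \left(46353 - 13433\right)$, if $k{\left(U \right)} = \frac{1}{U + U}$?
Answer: $\frac{65477286617}{6} \approx 1.0913 \cdot 10^{10}$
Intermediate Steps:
$k{\left(U \right)} = \frac{1}{2 U}$
$\left(331497 + k{\left(-120 \right)}\right) \left(46353 - 13433\right) = \left(331497 + \frac{1}{2 \left(-120\right)}\right) \left(46353 - 13433\right) = \left(331497 + \frac{1}{2} \left(- \frac{1}{120}\right)\right) 32920 = \left(331497 - \frac{1}{240}\right) 32920 = \frac{79559279}{240} \cdot 32920 = \frac{65477286617}{6}$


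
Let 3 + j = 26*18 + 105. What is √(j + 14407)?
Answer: √14977 ≈ 122.38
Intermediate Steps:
j = 570 (j = -3 + (26*18 + 105) = -3 + (468 + 105) = -3 + 573 = 570)
√(j + 14407) = √(570 + 14407) = √14977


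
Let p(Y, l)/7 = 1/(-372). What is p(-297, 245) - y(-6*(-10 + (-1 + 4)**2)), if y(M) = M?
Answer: -2239/372 ≈ -6.0188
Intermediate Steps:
p(Y, l) = -7/372 (p(Y, l) = 7/(-372) = 7*(-1/372) = -7/372)
p(-297, 245) - y(-6*(-10 + (-1 + 4)**2)) = -7/372 - (-6)*(-10 + (-1 + 4)**2) = -7/372 - (-6)*(-10 + 3**2) = -7/372 - (-6)*(-10 + 9) = -7/372 - (-6)*(-1) = -7/372 - 1*6 = -7/372 - 6 = -2239/372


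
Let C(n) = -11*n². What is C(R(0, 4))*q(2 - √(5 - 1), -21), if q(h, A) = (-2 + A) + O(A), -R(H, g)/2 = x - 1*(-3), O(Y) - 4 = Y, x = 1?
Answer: 28160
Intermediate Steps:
O(Y) = 4 + Y
R(H, g) = -8 (R(H, g) = -2*(1 - 1*(-3)) = -2*(1 + 3) = -2*4 = -8)
q(h, A) = 2 + 2*A (q(h, A) = (-2 + A) + (4 + A) = 2 + 2*A)
C(R(0, 4))*q(2 - √(5 - 1), -21) = (-11*(-8)²)*(2 + 2*(-21)) = (-11*64)*(2 - 42) = -704*(-40) = 28160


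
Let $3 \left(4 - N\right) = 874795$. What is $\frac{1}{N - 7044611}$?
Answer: $- \frac{3}{22008616} \approx -1.3631 \cdot 10^{-7}$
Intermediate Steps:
$N = - \frac{874783}{3}$ ($N = 4 - \frac{874795}{3} = - \frac{874783}{3} \approx -2.9159 \cdot 10^{5}$)
$\frac{1}{N - 7044611} = \frac{1}{- \frac{874783}{3} - 7044611} = \frac{1}{- \frac{22008616}{3}} = - \frac{3}{22008616}$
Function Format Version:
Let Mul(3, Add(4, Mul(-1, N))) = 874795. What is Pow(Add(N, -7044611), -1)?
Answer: Rational(-3, 22008616) ≈ -1.3631e-7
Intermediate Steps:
N = Rational(-874783, 3) (N = Add(4, Mul(Rational(-1, 3), 874795)) = Add(4, Rational(-874795, 3)) = Rational(-874783, 3) ≈ -2.9159e+5)
Pow(Add(N, -7044611), -1) = Pow(Add(Rational(-874783, 3), -7044611), -1) = Pow(Rational(-22008616, 3), -1) = Rational(-3, 22008616)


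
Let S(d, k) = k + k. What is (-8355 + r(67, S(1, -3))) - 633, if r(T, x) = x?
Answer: -8994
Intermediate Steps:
S(d, k) = 2*k
(-8355 + r(67, S(1, -3))) - 633 = (-8355 + 2*(-3)) - 633 = (-8355 - 6) - 633 = -8361 - 633 = -8994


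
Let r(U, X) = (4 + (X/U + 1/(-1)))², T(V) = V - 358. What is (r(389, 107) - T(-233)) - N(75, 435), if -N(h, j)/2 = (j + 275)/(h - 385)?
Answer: 2801179815/4690951 ≈ 597.15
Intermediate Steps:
T(V) = -358 + V
r(U, X) = (3 + X/U)² (r(U, X) = (4 + (X/U + 1*(-1)))² = (4 + (X/U - 1))² = (4 + (-1 + X/U))² = (3 + X/U)²)
N(h, j) = -2*(275 + j)/(-385 + h) (N(h, j) = -2*(j + 275)/(h - 385) = -2*(275 + j)/(-385 + h))
(r(389, 107) - T(-233)) - N(75, 435) = ((107 + 3*389)²/389² - (-358 - 233)) - 2*(-275 - 1*435)/(-385 + 75) = ((107 + 1167)²/151321 - 1*(-591)) - 2*(-275 - 435)/(-310) = ((1/151321)*1274² + 591) - 2*(-1)*(-710)/310 = ((1/151321)*1623076 + 591) - 1*142/31 = (1623076/151321 + 591) - 142/31 = 91053787/151321 - 142/31 = 2801179815/4690951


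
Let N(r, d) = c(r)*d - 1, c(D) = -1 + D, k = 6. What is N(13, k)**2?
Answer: 5041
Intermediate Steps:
N(r, d) = -1 + d*(-1 + r) (N(r, d) = (-1 + r)*d - 1 = d*(-1 + r) - 1 = -1 + d*(-1 + r))
N(13, k)**2 = (-1 + 6*(-1 + 13))**2 = (-1 + 6*12)**2 = (-1 + 72)**2 = 71**2 = 5041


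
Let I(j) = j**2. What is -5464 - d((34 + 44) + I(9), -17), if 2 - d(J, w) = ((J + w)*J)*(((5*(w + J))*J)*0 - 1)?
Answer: -28044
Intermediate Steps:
d(J, w) = 2 + J*(J + w) (d(J, w) = 2 - (J + w)*J*(((5*(w + J))*J)*0 - 1) = 2 - J*(J + w)*(((5*(J + w))*J)*0 - 1) = 2 - J*(J + w)*(((5*J + 5*w)*J)*0 - 1) = 2 - J*(J + w)*((J*(5*J + 5*w))*0 - 1) = 2 - J*(J + w)*(0 - 1) = 2 - J*(J + w)*(-1) = 2 - (-1)*J*(J + w) = 2 + J*(J + w))
-5464 - d((34 + 44) + I(9), -17) = -5464 - (2 + ((34 + 44) + 9**2)**2 + ((34 + 44) + 9**2)*(-17)) = -5464 - (2 + (78 + 81)**2 + (78 + 81)*(-17)) = -5464 - (2 + 159**2 + 159*(-17)) = -5464 - (2 + 25281 - 2703) = -5464 - 1*22580 = -5464 - 22580 = -28044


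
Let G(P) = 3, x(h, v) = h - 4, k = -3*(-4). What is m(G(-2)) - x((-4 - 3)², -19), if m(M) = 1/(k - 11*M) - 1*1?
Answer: -967/21 ≈ -46.048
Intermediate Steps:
k = 12
x(h, v) = -4 + h
m(M) = -1 + 1/(12 - 11*M) (m(M) = 1/(12 - 11*M) - 1*1 = 1/(12 - 11*M) - 1 = -1 + 1/(12 - 11*M))
m(G(-2)) - x((-4 - 3)², -19) = 11*(1 - 1*3)/(-12 + 11*3) - (-4 + (-4 - 3)²) = 11*(1 - 3)/(-12 + 33) - (-4 + (-7)²) = 11*(-2)/21 - (-4 + 49) = 11*(1/21)*(-2) - 1*45 = -22/21 - 45 = -967/21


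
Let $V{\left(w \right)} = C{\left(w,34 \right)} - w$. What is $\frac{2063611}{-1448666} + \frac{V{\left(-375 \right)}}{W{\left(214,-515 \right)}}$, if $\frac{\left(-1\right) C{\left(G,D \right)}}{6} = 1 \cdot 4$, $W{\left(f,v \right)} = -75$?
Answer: $- \frac{7623593}{1248850} \approx -6.1045$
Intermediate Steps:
$C{\left(G,D \right)} = -24$ ($C{\left(G,D \right)} = - 6 \cdot 1 \cdot 4 = \left(-6\right) 4 = -24$)
$V{\left(w \right)} = -24 - w$
$\frac{2063611}{-1448666} + \frac{V{\left(-375 \right)}}{W{\left(214,-515 \right)}} = \frac{2063611}{-1448666} + \frac{-24 - -375}{-75} = 2063611 \left(- \frac{1}{1448666}\right) + \left(-24 + 375\right) \left(- \frac{1}{75}\right) = - \frac{71159}{49954} + 351 \left(- \frac{1}{75}\right) = - \frac{71159}{49954} - \frac{117}{25} = - \frac{7623593}{1248850}$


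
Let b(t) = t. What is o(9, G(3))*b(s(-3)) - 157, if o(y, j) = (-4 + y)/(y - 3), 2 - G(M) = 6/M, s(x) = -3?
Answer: -319/2 ≈ -159.50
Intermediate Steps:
G(M) = 2 - 6/M
o(y, j) = (-4 + y)/(-3 + y)
o(9, G(3))*b(s(-3)) - 157 = ((-4 + 9)/(-3 + 9))*(-3) - 157 = (5/6)*(-3) - 157 = ((⅙)*5)*(-3) - 157 = (⅚)*(-3) - 157 = -5/2 - 157 = -319/2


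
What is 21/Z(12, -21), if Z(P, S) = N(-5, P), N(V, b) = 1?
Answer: 21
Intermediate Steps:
Z(P, S) = 1
21/Z(12, -21) = 21/1 = 21*1 = 21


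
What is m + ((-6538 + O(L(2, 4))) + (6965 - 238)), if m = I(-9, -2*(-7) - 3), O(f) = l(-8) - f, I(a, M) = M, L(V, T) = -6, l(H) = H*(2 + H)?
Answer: 254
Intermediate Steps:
O(f) = 48 - f (O(f) = -8*(2 - 8) - f = -8*(-6) - f = 48 - f)
m = 11 (m = -2*(-7) - 3 = 14 - 3 = 11)
m + ((-6538 + O(L(2, 4))) + (6965 - 238)) = 11 + ((-6538 + (48 - 1*(-6))) + (6965 - 238)) = 11 + ((-6538 + (48 + 6)) + 6727) = 11 + ((-6538 + 54) + 6727) = 11 + (-6484 + 6727) = 11 + 243 = 254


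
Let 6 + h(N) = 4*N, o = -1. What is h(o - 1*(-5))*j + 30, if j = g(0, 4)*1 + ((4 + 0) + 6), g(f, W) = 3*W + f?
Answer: 250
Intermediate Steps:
h(N) = -6 + 4*N
g(f, W) = f + 3*W
j = 22 (j = (0 + 3*4)*1 + ((4 + 0) + 6) = (0 + 12)*1 + (4 + 6) = 12*1 + 10 = 12 + 10 = 22)
h(o - 1*(-5))*j + 30 = (-6 + 4*(-1 - 1*(-5)))*22 + 30 = (-6 + 4*(-1 + 5))*22 + 30 = (-6 + 4*4)*22 + 30 = (-6 + 16)*22 + 30 = 10*22 + 30 = 220 + 30 = 250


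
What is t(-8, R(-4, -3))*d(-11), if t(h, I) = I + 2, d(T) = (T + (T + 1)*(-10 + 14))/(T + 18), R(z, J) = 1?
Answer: -153/7 ≈ -21.857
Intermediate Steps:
d(T) = (4 + 5*T)/(18 + T) (d(T) = (T + (1 + T)*4)/(18 + T) = (T + (4 + 4*T))/(18 + T) = (4 + 5*T)/(18 + T))
t(h, I) = 2 + I
t(-8, R(-4, -3))*d(-11) = (2 + 1)*((4 + 5*(-11))/(18 - 11)) = 3*((4 - 55)/7) = 3*((⅐)*(-51)) = 3*(-51/7) = -153/7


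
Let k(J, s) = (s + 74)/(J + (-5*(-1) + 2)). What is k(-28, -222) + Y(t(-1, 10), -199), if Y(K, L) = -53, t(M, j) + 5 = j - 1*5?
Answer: -965/21 ≈ -45.952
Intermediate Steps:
t(M, j) = -10 + j (t(M, j) = -5 + (j - 1*5) = -5 + (j - 5) = -5 + (-5 + j) = -10 + j)
k(J, s) = (74 + s)/(7 + J) (k(J, s) = (74 + s)/(J + (5 + 2)) = (74 + s)/(J + 7) = (74 + s)/(7 + J))
k(-28, -222) + Y(t(-1, 10), -199) = (74 - 222)/(7 - 28) - 53 = -148/(-21) - 53 = -1/21*(-148) - 53 = 148/21 - 53 = -965/21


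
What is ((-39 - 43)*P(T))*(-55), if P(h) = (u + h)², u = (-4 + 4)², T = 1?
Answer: 4510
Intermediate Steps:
u = 0 (u = 0² = 0)
P(h) = h² (P(h) = (0 + h)² = h²)
((-39 - 43)*P(T))*(-55) = ((-39 - 43)*1²)*(-55) = -82*1*(-55) = -82*(-55) = 4510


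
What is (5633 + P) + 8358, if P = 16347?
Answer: 30338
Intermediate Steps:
(5633 + P) + 8358 = (5633 + 16347) + 8358 = 21980 + 8358 = 30338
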